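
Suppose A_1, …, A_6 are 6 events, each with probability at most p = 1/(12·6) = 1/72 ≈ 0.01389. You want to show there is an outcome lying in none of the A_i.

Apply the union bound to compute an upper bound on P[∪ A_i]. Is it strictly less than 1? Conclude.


Union bound: P[∪_{i=1}^{6} A_i] ≤ Σ_i P[A_i] ≤ 6·p = 6·(1/72) = 1/12.
Numerically: 1/12 ≈ 0.08333.
Is 1/12 < 1? YES.
Since P[∪ A_i] ≤ 1/12 < 1, the complement has P[∩ A_i^c] ≥ 1 − 1/12 = 11/12 > 0, so some outcome avoids every A_i.

6·p = 1/12 ≈ 0.08333; existence CERTIFIED by the union bound.


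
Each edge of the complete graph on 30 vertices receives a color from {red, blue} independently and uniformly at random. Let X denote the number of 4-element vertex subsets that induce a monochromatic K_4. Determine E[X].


Let X = Σ_S X_S over the C(30, 4) = 27405 subsets S of size 4, where X_S = 1 if the K_4 on S is monochromatic.
For a fixed S, the K_4 on S has C(4, 2) = 6 edges. P[all 6 edges red] = (1/2)^6, and likewise for blue, so P[monochromatic] = 2·(1/2)^6 = 2^{1 − 6} = 1/32.
Summing: E[X] = C(30, 4) · 2^{1 − 6} = 27405 · 1/32 = 27405/32.
Numerically: E[X] ≈ 856.406250.

E[X] = C(30,4)·2^(1−C(4,2)) = 27405/32 ≈ 856.406250.


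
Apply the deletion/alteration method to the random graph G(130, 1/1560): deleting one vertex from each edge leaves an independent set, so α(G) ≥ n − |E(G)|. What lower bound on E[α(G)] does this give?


E[|E(G)|] = C(130, 2)·p = 8385 · (1/1560) = 43/8.
E[α(G)] ≥ n − E[|E(G)|] = 130 − 43/8 = 997/8.
Numerically: ≈ 124.625.
(This is only a lower bound; the true E[α(G)] may be larger.)

E[α(G)] ≥ 997/8 ≈ 124.625.


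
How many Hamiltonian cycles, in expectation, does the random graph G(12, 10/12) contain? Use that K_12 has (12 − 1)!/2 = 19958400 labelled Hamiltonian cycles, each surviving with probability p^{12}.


K_12 has (12 − 1)!/2 = 19958400 labelled Hamiltonian cycles.
For each such Hamiltonian cycle H, let X_H = 1 if all 12 edges of H are present in G. Then P[X_H = 1] = p^{12} = (5/6)^{12} = 244140625/2176782336.
By linearity of expectation: E[X] = Σ_H E[X_H] = 19958400 · p^{12} = 19958400 · 244140625/2176782336 = 469970703125/209952.
Numerically: E[X] ≈ 2.24e+06.

E[X] = 19958400 · (5/6)^{12} = 469970703125/209952 ≈ 2.24e+06.


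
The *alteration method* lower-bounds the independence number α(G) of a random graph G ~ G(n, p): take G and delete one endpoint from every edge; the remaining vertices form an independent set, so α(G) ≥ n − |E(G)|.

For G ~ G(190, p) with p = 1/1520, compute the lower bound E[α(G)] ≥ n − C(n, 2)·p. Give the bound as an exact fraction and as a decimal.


E[|E(G)|] = C(190, 2)·p = 17955 · (1/1520) = 189/16.
E[α(G)] ≥ n − E[|E(G)|] = 190 − 189/16 = 2851/16.
Numerically: ≈ 178.18750.
(This is only a lower bound; the true E[α(G)] may be larger.)

E[α(G)] ≥ 2851/16 ≈ 178.18750.


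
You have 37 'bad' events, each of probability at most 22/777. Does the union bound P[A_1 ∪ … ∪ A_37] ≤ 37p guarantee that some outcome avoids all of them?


Union bound: P[∪_{i=1}^{37} A_i] ≤ Σ_i P[A_i] ≤ 37·p = 37·(22/777) = 22/21.
Numerically: 22/21 ≈ 1.04762.
Is 22/21 < 1? NO.
Since the bound 22/21 is ≥ 1, the union bound is uninformative here; it does NOT by itself certify existence.

37·p = 22/21 ≈ 1.04762; existence NOT certified by the union bound.


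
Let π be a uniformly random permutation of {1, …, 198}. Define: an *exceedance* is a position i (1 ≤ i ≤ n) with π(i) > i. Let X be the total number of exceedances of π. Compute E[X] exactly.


Write X = Σ_{i=1}^{198} X_i, where X_i = 1_{π(i) > i}.
For each fixed i, π(i) is uniform over {1, …, 198} (marginal of a uniform permutation), so P[π(i) > i] = (n − i)/n. Summing: Σ_{i=1}^{198} (n − i)/n = (0 + 1 + … + 197)/198 = 198(198 − 1)/(2·198) = (198 − 1)/2.
Hence E[X] = Σ_{i=1}^{198} (198 − i)/198 = 197/2 ≈ 98.500.

E[X] = 197/2 = 98.500.


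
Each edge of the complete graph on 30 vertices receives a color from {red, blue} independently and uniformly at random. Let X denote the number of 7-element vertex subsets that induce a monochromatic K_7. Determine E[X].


Let X = Σ_S X_S over the C(30, 7) = 2035800 subsets S of size 7, where X_S = 1 if the K_7 on S is monochromatic.
For a fixed S, the K_7 on S has C(7, 2) = 21 edges. P[all 21 edges red] = (1/2)^21, and likewise for blue, so P[monochromatic] = 2·(1/2)^21 = 2^{1 − 21} = 1/1048576.
Summing: E[X] = C(30, 7) · 2^{1 − 21} = 2035800 · 1/1048576 = 254475/131072.
Numerically: E[X] ≈ 1.94149.

E[X] = C(30,7)·2^(1−C(7,2)) = 254475/131072 ≈ 1.94149.


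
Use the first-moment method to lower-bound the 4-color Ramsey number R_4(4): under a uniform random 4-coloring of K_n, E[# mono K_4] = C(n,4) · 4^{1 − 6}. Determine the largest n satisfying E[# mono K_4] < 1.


We need C(n, 4) · 4^{1 − 6} < 1, i.e. C(n, 4) < 4^{6 − 1} = 1024.
Check values of n near the boundary:
  n = 8: C(8, 4) = 70; 70 < 1024? YES
  n = 9: C(9, 4) = 126; 126 < 1024? YES
  n = 10: C(10, 4) = 210; 210 < 1024? YES
  n = 11: C(11, 4) = 330; 330 < 1024? YES
  n = 12: C(12, 4) = 495; 495 < 1024? YES
  n = 13: C(13, 4) = 715; 715 < 1024? YES
  n = 14: C(14, 4) = 1001; 1001 < 1024? YES
  n = 15: C(15, 4) = 1365; 1365 < 1024? NO
  n = 16: C(16, 4) = 1820; 1820 < 1024? NO
The largest n with C(n, 4) < 1024 is n = 14 (where E[X] = 1001/1024 ≈ 0.978). Hence R_4(4) > 14, i.e. R_4(4) ≥ 15.

Largest n = 14; hence R_4(4) > 14.


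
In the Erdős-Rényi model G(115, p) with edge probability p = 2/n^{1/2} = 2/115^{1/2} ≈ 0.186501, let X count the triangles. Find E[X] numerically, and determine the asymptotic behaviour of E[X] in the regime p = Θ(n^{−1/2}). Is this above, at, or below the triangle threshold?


Number of potential triangles: C(115, 3) = 246905.
Each occurs with probability p³ ≈ (0.186501)³ ≈ 6.48698997e-03.
By linearity: E[X] = C(115, 3)·p³ ≈ 246905 · 6.48698997e-03 ≈ 1601.670259.
Since α = 1/2 < 1, p = c/n^{1/2} ≫ 1/n is above the triangle threshold p ~ 1/n. Asymptotically E[X] ~ (c³/6)·n^{3(1−α)} = (2³/6)·n^{1.5} → ∞; triangles are abundant w.h.p.

E[X] ≈ 1601.670259; in regime p = Θ(1/n^{1/2}) E[X] diverges (above the triangle threshold p ~ 1/n).


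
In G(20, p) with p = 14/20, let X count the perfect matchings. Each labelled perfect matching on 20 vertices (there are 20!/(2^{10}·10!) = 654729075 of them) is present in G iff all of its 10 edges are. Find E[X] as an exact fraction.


K_20 has 20!/(2^{10}·10!) = 654729075 labelled perfect matchings.
For each such perfect matching H, let X_H = 1 if all 10 edges of H are present in G. Then P[X_H = 1] = p^{10} = (7/10)^{10} = 282475249/10000000000.
By linearity of expectation: E[X] = Σ_H E[X_H] = 654729075 · p^{10} = 654729075 · 282475249/10000000000 = 7397790339526587/400000000.
Numerically: E[X] ≈ 1.85e+07.

E[X] = 654729075 · (7/10)^{10} = 7397790339526587/400000000 ≈ 1.85e+07.


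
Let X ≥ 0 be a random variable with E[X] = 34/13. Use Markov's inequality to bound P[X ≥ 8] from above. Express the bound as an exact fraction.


μ = E[X] = 34/13, a = 8.
Markov: P[X ≥ 8] ≤ μ/a = (34/13)/8 = 17/52.
Numerically: ≈ 0.326923.
(Since a = 8 > μ = 2.615385, the bound 17/52 is < 1 and informative.)

P[X ≥ 8] ≤ 17/52 ≈ 0.326923.


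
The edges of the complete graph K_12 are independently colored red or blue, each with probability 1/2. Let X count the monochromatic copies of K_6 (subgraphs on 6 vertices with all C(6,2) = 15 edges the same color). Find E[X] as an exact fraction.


Let X = Σ_S X_S over the C(12, 6) = 924 subsets S of size 6, where X_S = 1 if the K_6 on S is monochromatic.
For a fixed S, the K_6 on S has C(6, 2) = 15 edges. P[all 15 edges red] = (1/2)^15, and likewise for blue, so P[monochromatic] = 2·(1/2)^15 = 2^{1 − 15} = 1/16384.
By linearity of expectation: E[X] = C(12, 6) · 2^{1 − 15} = 924 · 1/16384 = 231/4096.
Numerically: E[X] ≈ 0.0564.

E[X] = C(12,6)·2^(1−C(6,2)) = 231/4096 ≈ 0.0564.


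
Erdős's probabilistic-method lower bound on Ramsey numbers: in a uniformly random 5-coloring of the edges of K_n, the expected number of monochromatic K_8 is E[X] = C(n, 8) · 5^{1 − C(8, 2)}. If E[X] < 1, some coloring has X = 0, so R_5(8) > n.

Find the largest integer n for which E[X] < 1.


We need C(n, 8) · 5^{1 − 28} < 1, i.e. C(n, 8) < 5^{28 − 1} = 7450580596923828125.
Check values of n near the boundary:
  n = 859: C(859, 8) = 7115855595170747139; 7115855595170747139 < 7450580596923828125? YES
  n = 860: C(860, 8) = 7182671140665308145; 7182671140665308145 < 7450580596923828125? YES
  n = 861: C(861, 8) = 7250034996615275865; 7250034996615275865 < 7450580596923828125? YES
  n = 862: C(862, 8) = 7317951015318931845; 7317951015318931845 < 7450580596923828125? YES
  n = 863: C(863, 8) = 7386423071602617757; 7386423071602617757 < 7450580596923828125? YES
  n = 864: C(864, 8) = 7455455062926006708; 7455455062926006708 < 7450580596923828125? NO
  n = 865: C(865, 8) = 7525050909487743060; 7525050909487743060 < 7450580596923828125? NO
  n = 866: C(866, 8) = 7595214554331451620; 7595214554331451620 < 7450580596923828125? NO
The largest n with C(n, 8) < 7450580596923828125 is n = 863 (where E[X] = 7386423071602617757/7450580596923828125 ≈ 0.99139). Hence R_5(8) > 863, i.e. R_5(8) ≥ 864.

Largest n = 863; hence R_5(8) > 863.


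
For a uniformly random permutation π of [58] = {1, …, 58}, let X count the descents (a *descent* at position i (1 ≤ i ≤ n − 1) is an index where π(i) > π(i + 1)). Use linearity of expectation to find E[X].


Write X = Σ X_I over i = 1, …, 57, with X_I the indicator of one descent.
There are 57 indicators.
For each fixed i, the pair (π(i), π(i+1)) is a uniformly random ordered pair of distinct values from {1, …, 58}; by symmetry P[π(i) > π(i+1)] = 1/2.
By linearity: E[X] = 57 · (1/2) = (58 − 1) · (1/2) = 57/2 ≈ 28.5000.

E[X] = 57/2 = 28.5000.


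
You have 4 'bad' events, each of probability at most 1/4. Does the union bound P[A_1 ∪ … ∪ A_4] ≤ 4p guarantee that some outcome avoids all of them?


Union bound: P[∪_{i=1}^{4} A_i] ≤ Σ_i P[A_i] ≤ 4·p = 4·(1/4) = 1.
Numerically: 1 ≈ 1.0000000.
Is 1 < 1? NO.
Since the bound 1 is ≥ 1, the union bound is uninformative here; it does NOT by itself certify existence.

4·p = 1 ≈ 1.0000000; existence NOT certified by the union bound.


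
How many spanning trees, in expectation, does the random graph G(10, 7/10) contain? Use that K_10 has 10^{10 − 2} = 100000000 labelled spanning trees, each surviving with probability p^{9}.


K_10 has 10^{10 − 2} = 100000000 labelled spanning trees.
For each such spanning tree H, let X_H = 1 if all 9 edges of H are present in G. Then P[X_H = 1] = p^{9} = (7/10)^{9} = 40353607/1000000000.
By linearity: E[X] = Σ_H E[X_H] = 100000000 · p^{9} = 100000000 · 40353607/1000000000 = 40353607/10.
Numerically: E[X] ≈ 4.0354e+06.

E[X] = 100000000 · (7/10)^{9} = 40353607/10 ≈ 4.0354e+06.


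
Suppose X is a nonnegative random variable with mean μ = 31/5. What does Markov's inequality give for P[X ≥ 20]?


μ = E[X] = 31/5, a = 20.
Markov: P[X ≥ 20] ≤ μ/a = (31/5)/20 = 31/100.
Numerically: ≈ 0.310000.
(Since a = 20 > μ = 6.200000, the bound 31/100 is < 1 and informative.)

P[X ≥ 20] ≤ 31/100 ≈ 0.310000.


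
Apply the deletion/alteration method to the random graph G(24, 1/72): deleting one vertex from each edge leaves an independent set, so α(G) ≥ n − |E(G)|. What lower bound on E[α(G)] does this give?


E[|E(G)|] = C(24, 2)·p = 276 · (1/72) = 23/6.
E[α(G)] ≥ n − E[|E(G)|] = 24 − 23/6 = 121/6.
Numerically: ≈ 20.166667.
(This is only a lower bound; the true E[α(G)] may be larger.)

E[α(G)] ≥ 121/6 ≈ 20.166667.


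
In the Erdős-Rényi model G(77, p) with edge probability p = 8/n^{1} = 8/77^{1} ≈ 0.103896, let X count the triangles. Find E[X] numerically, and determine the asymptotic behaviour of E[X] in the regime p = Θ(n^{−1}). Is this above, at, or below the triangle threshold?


Number of potential triangles: C(77, 3) = 73150.
Each occurs with probability p³ ≈ (0.103896)³ ≈ 1.12149615e-03.
By linearity: E[X] = C(77, 3)·p³ ≈ 73150 · 1.12149615e-03 ≈ 82.037443.
Here α = 1, so p = 8/n is exactly at the triangle threshold p ~ 1/n. Asymptotically E[X] → c³/6 = 8³/6 = 256/3 ≈ 85.333333, a bounded constant. In this regime the triangle count is asymptotically Poisson(c³/6).

E[X] ≈ 82.037443; in regime p = Θ(1/n^{1}) E[X] stays bounded (at the triangle threshold p ~ 1/n).


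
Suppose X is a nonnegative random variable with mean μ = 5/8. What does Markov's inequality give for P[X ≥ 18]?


μ = E[X] = 5/8, a = 18.
Markov: P[X ≥ 18] ≤ μ/a = (5/8)/18 = 5/144.
Numerically: ≈ 0.035.
(Since a = 18 > μ = 0.625, the bound 5/144 is < 1 and informative.)

P[X ≥ 18] ≤ 5/144 ≈ 0.035.


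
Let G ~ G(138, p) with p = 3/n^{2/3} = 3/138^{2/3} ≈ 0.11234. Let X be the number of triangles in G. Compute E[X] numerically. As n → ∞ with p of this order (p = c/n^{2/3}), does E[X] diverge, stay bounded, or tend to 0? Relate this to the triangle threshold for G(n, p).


Number of potential triangles: C(138, 3) = 428536.
Each occurs with probability p³ ≈ (0.11234)³ ≈ 1.41776938e-03.
By linearity: E[X] = C(138, 3)·p³ ≈ 428536 · 1.41776938e-03 ≈ 607.565217.
Since α = 2/3 < 1, p = c/n^{2/3} ≫ 1/n is above the triangle threshold p ~ 1/n. Asymptotically E[X] ~ (c³/6)·n^{3(1−α)} = (3³/6)·n^{1} → ∞; triangles are abundant w.h.p.

E[X] ≈ 607.565217; in regime p = Θ(1/n^{2/3}) E[X] diverges (above the triangle threshold p ~ 1/n).


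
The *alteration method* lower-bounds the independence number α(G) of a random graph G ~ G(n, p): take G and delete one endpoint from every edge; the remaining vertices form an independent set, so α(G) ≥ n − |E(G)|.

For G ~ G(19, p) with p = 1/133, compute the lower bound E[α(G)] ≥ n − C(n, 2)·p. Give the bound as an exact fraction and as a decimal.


E[|E(G)|] = C(19, 2)·p = 171 · (1/133) = 9/7.
E[α(G)] ≥ n − E[|E(G)|] = 19 − 9/7 = 124/7.
Numerically: ≈ 17.71429.
(This is only a lower bound; the true E[α(G)] may be larger.)

E[α(G)] ≥ 124/7 ≈ 17.71429.


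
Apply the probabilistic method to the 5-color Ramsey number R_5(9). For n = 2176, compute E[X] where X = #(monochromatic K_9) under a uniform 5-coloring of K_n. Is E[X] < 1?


E[X] = C(2176, 9) · 5^{1 − 36} = 2964644298134342657641600 · 5^{−35} = 2964644298134342657641600/2910383045673370361328125.
As a reduced fraction: E[X] = 118585771925373706305664/116415321826934814453125 ≈ 1.018644.
Is E[X] < 1? NO.
Since E[X] ≥ 1, the first-moment bound is inconclusive at n = 2176; it does NOT by itself certify R_5(9) > 2176.

E[X] = 118585771925373706305664/116415321826934814453125 ≈ 1.018644; E[X] ≥ 1; first-moment method inconclusive here.


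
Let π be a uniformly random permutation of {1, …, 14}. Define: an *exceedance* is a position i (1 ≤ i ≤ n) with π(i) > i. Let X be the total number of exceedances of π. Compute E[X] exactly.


Write X = Σ_{i=1}^{14} X_i, where X_i = 1_{π(i) > i}.
For each fixed i, π(i) is uniform over {1, …, 14} (marginal of a uniform permutation), so P[π(i) > i] = (n − i)/n. Summing: Σ_{i=1}^{14} (n − i)/n = (0 + 1 + … + 13)/14 = 14(14 − 1)/(2·14) = (14 − 1)/2.
Hence E[X] = Σ_{i=1}^{14} (14 − i)/14 = 13/2 ≈ 6.500.

E[X] = 13/2 = 6.500.


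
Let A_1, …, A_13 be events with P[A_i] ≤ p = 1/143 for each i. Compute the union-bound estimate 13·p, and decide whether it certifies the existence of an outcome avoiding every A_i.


Union bound: P[∪_{i=1}^{13} A_i] ≤ Σ_i P[A_i] ≤ 13·p = 13·(1/143) = 1/11.
Numerically: 1/11 ≈ 0.09091.
Is 1/11 < 1? YES.
Since P[∪ A_i] ≤ 1/11 < 1, the complement has P[∩ A_i^c] ≥ 1 − 1/11 = 10/11 > 0, so some outcome avoids every A_i.

13·p = 1/11 ≈ 0.09091; existence CERTIFIED by the union bound.


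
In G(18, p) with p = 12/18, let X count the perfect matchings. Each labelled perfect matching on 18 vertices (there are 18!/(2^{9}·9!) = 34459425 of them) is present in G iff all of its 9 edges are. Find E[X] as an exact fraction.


K_18 has 18!/(2^{9}·9!) = 34459425 labelled perfect matchings.
For each such perfect matching H, let X_H = 1 if all 9 edges of H are present in G. Then P[X_H = 1] = p^{9} = (2/3)^{9} = 512/19683.
By linearity: E[X] = Σ_H E[X_H] = 34459425 · p^{9} = 34459425 · 512/19683 = 217817600/243.
Numerically: E[X] ≈ 896369.

E[X] = 34459425 · (2/3)^{9} = 217817600/243 ≈ 896369.


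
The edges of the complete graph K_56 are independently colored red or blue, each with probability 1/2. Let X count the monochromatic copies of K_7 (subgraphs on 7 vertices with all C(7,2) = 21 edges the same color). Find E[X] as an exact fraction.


Let X = Σ_S X_S over the C(56, 7) = 231917400 subsets S of size 7, where X_S = 1 if the K_7 on S is monochromatic.
For a fixed S, the K_7 on S has C(7, 2) = 21 edges. P[all 21 edges red] = (1/2)^21, and likewise for blue, so P[monochromatic] = 2·(1/2)^21 = 2^{1 − 21} = 1/1048576.
Summing: E[X] = C(56, 7) · 2^{1 − 21} = 231917400 · 1/1048576 = 28989675/131072.
Numerically: E[X] ≈ 221.17367.

E[X] = C(56,7)·2^(1−C(7,2)) = 28989675/131072 ≈ 221.17367.


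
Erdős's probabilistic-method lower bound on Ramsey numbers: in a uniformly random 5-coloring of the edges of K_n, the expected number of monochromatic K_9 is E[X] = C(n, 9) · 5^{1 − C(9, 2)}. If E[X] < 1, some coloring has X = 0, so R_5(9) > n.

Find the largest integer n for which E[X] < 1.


We need C(n, 9) · 5^{1 − 36} < 1, i.e. C(n, 9) < 5^{36 − 1} = 2910383045673370361328125.
Check values of n near the boundary:
  n = 2165: C(2165, 9) = 2832220612024886803272630; 2832220612024886803272630 < 2910383045673370361328125? YES
  n = 2166: C(2166, 9) = 2844037944203015677277940; 2844037944203015677277940 < 2910383045673370361328125? YES
  n = 2167: C(2167, 9) = 2855899084841489792706810; 2855899084841489792706810 < 2910383045673370361328125? YES
  n = 2168: C(2168, 9) = 2867804175977929537095120; 2867804175977929537095120 < 2910383045673370361328125? YES
  n = 2169: C(2169, 9) = 2879753360044504243499683; 2879753360044504243499683 < 2910383045673370361328125? YES
  n = 2170: C(2170, 9) = 2891746779868845075610510; 2891746779868845075610510 < 2910383045673370361328125? YES
  n = 2171: C(2171, 9) = 2903784578674959601827205; 2903784578674959601827205 < 2910383045673370361328125? YES
  n = 2172: C(2172, 9) = 2915866900084148060642020; 2915866900084148060642020 < 2910383045673370361328125? NO
  n = 2173: C(2173, 9) = 2927993888115921319674265; 2927993888115921319674265 < 2910383045673370361328125? NO
The largest n with C(n, 9) < 2910383045673370361328125 is n = 2171 (where E[X] = 580756915734991920365441/582076609134674072265625 ≈ 0.997733). Hence R_5(9) > 2171, i.e. R_5(9) ≥ 2172.

Largest n = 2171; hence R_5(9) > 2171.


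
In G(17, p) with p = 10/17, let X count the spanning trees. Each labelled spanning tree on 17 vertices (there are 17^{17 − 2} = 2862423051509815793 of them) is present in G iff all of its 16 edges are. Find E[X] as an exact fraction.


K_17 has 17^{17 − 2} = 2862423051509815793 labelled spanning trees.
For each such spanning tree H, let X_H = 1 if all 16 edges of H are present in G. Then P[X_H = 1] = p^{16} = (10/17)^{16} = 10000000000000000/48661191875666868481.
By linearity: E[X] = Σ_H E[X_H] = 2862423051509815793 · p^{16} = 2862423051509815793 · 10000000000000000/48661191875666868481 = 10000000000000000/17.
Numerically: E[X] ≈ 5.88e+14.

E[X] = 2862423051509815793 · (10/17)^{16} = 10000000000000000/17 ≈ 5.88e+14.


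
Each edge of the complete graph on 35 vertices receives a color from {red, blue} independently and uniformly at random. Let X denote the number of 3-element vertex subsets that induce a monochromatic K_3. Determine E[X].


Let X = Σ_S X_S over the C(35, 3) = 6545 subsets S of size 3, where X_S = 1 if the K_3 on S is monochromatic.
For a fixed S, the K_3 on S has C(3, 2) = 3 edges. P[all 3 edges red] = (1/2)^3, and likewise for blue, so P[monochromatic] = 2·(1/2)^3 = 2^{1 − 3} = 1/4.
By linearity of expectation: E[X] = C(35, 3) · 2^{1 − 3} = 6545 · 1/4 = 6545/4.
Numerically: E[X] ≈ 1636.250.

E[X] = C(35,3)·2^(1−C(3,2)) = 6545/4 ≈ 1636.250.


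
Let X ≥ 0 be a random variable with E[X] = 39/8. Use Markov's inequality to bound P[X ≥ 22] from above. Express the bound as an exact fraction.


μ = E[X] = 39/8, a = 22.
Markov: P[X ≥ 22] ≤ μ/a = (39/8)/22 = 39/176.
Numerically: ≈ 0.222.
(Since a = 22 > μ = 4.875, the bound 39/176 is < 1 and informative.)

P[X ≥ 22] ≤ 39/176 ≈ 0.222.


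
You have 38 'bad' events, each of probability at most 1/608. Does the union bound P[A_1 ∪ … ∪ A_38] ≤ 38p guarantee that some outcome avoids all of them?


Union bound: P[∪_{i=1}^{38} A_i] ≤ Σ_i P[A_i] ≤ 38·p = 38·(1/608) = 1/16.
Numerically: 1/16 ≈ 0.062500.
Is 1/16 < 1? YES.
Since P[∪ A_i] ≤ 1/16 < 1, the complement has P[∩ A_i^c] ≥ 1 − 1/16 = 15/16 > 0, so some outcome avoids every A_i.

38·p = 1/16 ≈ 0.062500; existence CERTIFIED by the union bound.


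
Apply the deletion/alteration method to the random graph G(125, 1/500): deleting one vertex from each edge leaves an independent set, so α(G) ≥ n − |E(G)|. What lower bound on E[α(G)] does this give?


E[|E(G)|] = C(125, 2)·p = 7750 · (1/500) = 31/2.
E[α(G)] ≥ n − E[|E(G)|] = 125 − 31/2 = 219/2.
Numerically: ≈ 109.50000.
(This is only a lower bound; the true E[α(G)] may be larger.)

E[α(G)] ≥ 219/2 ≈ 109.50000.


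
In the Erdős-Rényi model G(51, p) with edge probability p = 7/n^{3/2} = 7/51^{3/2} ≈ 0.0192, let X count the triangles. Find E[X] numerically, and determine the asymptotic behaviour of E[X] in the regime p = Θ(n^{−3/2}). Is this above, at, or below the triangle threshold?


Number of potential triangles: C(51, 3) = 20825.
Each occurs with probability p³ ≈ (0.0192)³ ≈ 7.09951e-06.
By linearity: E[X] = C(51, 3)·p³ ≈ 20825 · 7.09951e-06 ≈ 0.148.
Since α = 3/2 > 1, p = c/n^{3/2} = o(1/n) is below the triangle threshold p ~ 1/n. Asymptotically E[X] ~ (c³/6)·n^{3(1−α)} = (7³/6)·n^{-1.5} → 0, so by Markov's inequality G has no triangles w.h.p.

E[X] ≈ 0.148; in regime p = Θ(1/n^{3/2}) E[X] tends to 0 (below the triangle threshold p ~ 1/n).


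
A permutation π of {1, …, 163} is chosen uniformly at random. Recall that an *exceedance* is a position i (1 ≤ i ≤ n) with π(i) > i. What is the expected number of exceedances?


Write X = Σ_{i=1}^{163} X_i, where X_i = 1_{π(i) > i}.
For each fixed i, π(i) is uniform over {1, …, 163} (marginal of a uniform permutation), so P[π(i) > i] = (n − i)/n. Summing: Σ_{i=1}^{163} (n − i)/n = (0 + 1 + … + 162)/163 = 163(163 − 1)/(2·163) = (163 − 1)/2.
Hence E[X] = Σ_{i=1}^{163} (163 − i)/163 = 81 ≈ 81.000.

E[X] = 81 = 81.000.


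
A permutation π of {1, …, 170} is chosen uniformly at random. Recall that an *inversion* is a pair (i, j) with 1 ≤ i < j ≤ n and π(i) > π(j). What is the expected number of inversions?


Write X = Σ X_I over the C(170, 2) = 14365 pairs i < j, with X_I the indicator of one inversion.
There are 14365 indicators.
For each fixed pair i < j, the values π(i) and π(j) are two distinct elements of {1, …, 170} in uniformly random order; by symmetry P[π(i) > π(j)] = 1/2.
By linearity: E[X] = 14365 · (1/2) = C(170, 2) · (1/2) = 14365/2 = 14365/2 ≈ 7182.500000.

E[X] = 14365/2 = 7182.500000.


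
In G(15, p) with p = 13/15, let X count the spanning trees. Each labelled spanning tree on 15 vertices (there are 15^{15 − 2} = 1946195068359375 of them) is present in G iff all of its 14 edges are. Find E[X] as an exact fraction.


K_15 has 15^{15 − 2} = 1946195068359375 labelled spanning trees.
For each such spanning tree H, let X_H = 1 if all 14 edges of H are present in G. Then P[X_H = 1] = p^{14} = (13/15)^{14} = 3937376385699289/29192926025390625.
Summing the indicators: E[X] = Σ_H E[X_H] = 1946195068359375 · p^{14} = 1946195068359375 · 3937376385699289/29192926025390625 = 3937376385699289/15.
Numerically: E[X] ≈ 2.625e+14.

E[X] = 1946195068359375 · (13/15)^{14} = 3937376385699289/15 ≈ 2.625e+14.


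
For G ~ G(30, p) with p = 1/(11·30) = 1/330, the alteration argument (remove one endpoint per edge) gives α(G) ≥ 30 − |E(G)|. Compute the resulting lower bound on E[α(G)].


E[|E(G)|] = C(30, 2)·p = 435 · (1/330) = 29/22.
E[α(G)] ≥ n − E[|E(G)|] = 30 − 29/22 = 631/22.
Numerically: ≈ 28.68182.
(This is only a lower bound; the true E[α(G)] may be larger.)

E[α(G)] ≥ 631/22 ≈ 28.68182.


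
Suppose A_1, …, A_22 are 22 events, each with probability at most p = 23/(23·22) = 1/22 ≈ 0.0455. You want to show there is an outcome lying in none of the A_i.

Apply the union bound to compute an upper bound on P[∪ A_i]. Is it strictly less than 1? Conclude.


Union bound: P[∪_{i=1}^{22} A_i] ≤ Σ_i P[A_i] ≤ 22·p = 22·(1/22) = 1.
Numerically: 1 ≈ 1.0000.
Is 1 < 1? NO.
Since the bound 1 is ≥ 1, the union bound is uninformative here; it does NOT by itself certify existence.

22·p = 1 ≈ 1.0000; existence NOT certified by the union bound.


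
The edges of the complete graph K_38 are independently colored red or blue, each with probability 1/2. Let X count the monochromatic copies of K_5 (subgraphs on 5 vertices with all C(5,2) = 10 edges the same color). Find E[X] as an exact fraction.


Let X = Σ_S X_S over the C(38, 5) = 501942 subsets S of size 5, where X_S = 1 if the K_5 on S is monochromatic.
For a fixed S, the K_5 on S has C(5, 2) = 10 edges. P[all 10 edges red] = (1/2)^10, and likewise for blue, so P[monochromatic] = 2·(1/2)^10 = 2^{1 − 10} = 1/512.
Summing: E[X] = C(38, 5) · 2^{1 − 10} = 501942 · 1/512 = 250971/256.
Numerically: E[X] ≈ 980.35547.

E[X] = C(38,5)·2^(1−C(5,2)) = 250971/256 ≈ 980.35547.


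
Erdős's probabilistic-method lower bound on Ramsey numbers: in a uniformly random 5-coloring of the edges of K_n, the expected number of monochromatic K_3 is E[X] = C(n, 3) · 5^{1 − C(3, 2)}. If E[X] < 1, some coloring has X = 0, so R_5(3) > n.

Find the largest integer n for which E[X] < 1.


We need C(n, 3) · 5^{1 − 3} < 1, i.e. C(n, 3) < 5^{3 − 1} = 25.
Check values of n near the boundary:
  n = 3: C(3, 3) = 1; 1 < 25? YES
  n = 4: C(4, 3) = 4; 4 < 25? YES
  n = 5: C(5, 3) = 10; 10 < 25? YES
  n = 6: C(6, 3) = 20; 20 < 25? YES
  n = 7: C(7, 3) = 35; 35 < 25? NO
The largest n with C(n, 3) < 25 is n = 6 (where E[X] = 4/5 ≈ 0.8000). Hence R_5(3) > 6, i.e. R_5(3) ≥ 7.

Largest n = 6; hence R_5(3) > 6.


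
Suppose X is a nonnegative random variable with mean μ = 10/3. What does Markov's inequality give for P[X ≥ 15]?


μ = E[X] = 10/3, a = 15.
Markov: P[X ≥ 15] ≤ μ/a = (10/3)/15 = 2/9.
Numerically: ≈ 0.222222.
(Since a = 15 > μ = 3.333333, the bound 2/9 is < 1 and informative.)

P[X ≥ 15] ≤ 2/9 ≈ 0.222222.


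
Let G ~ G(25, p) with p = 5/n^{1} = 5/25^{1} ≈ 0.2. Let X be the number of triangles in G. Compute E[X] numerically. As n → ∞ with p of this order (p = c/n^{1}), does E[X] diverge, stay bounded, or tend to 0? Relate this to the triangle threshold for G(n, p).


Number of potential triangles: C(25, 3) = 2300.
Each occurs with probability p³ ≈ (0.2)³ ≈ 8.0000000e-03.
By linearity: E[X] = C(25, 3)·p³ ≈ 2300 · 8.0000000e-03 ≈ 18.40000.
Here α = 1, so p = 5/n is exactly at the triangle threshold p ~ 1/n. Asymptotically E[X] → c³/6 = 5³/6 = 125/6 ≈ 20.83333, a bounded constant. In this regime the triangle count is asymptotically Poisson(c³/6).

E[X] ≈ 18.40000; in regime p = Θ(1/n^{1}) E[X] stays bounded (at the triangle threshold p ~ 1/n).


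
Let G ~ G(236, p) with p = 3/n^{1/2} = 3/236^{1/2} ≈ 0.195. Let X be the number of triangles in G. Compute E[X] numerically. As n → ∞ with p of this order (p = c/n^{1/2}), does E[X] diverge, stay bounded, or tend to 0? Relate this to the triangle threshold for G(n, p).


Number of potential triangles: C(236, 3) = 2162940.
Each occurs with probability p³ ≈ (0.195)³ ≈ 7.44725e-03.
By linearity: E[X] = C(236, 3)·p³ ≈ 2162940 · 7.44725e-03 ≈ 16107.948.
Since α = 1/2 < 1, p = c/n^{1/2} ≫ 1/n is above the triangle threshold p ~ 1/n. Asymptotically E[X] ~ (c³/6)·n^{3(1−α)} = (3³/6)·n^{1.5} → ∞; triangles are abundant w.h.p.

E[X] ≈ 16107.948; in regime p = Θ(1/n^{1/2}) E[X] diverges (above the triangle threshold p ~ 1/n).


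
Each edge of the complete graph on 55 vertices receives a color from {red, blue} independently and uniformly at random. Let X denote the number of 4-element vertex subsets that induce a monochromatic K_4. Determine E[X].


Let X = Σ_S X_S over the C(55, 4) = 341055 subsets S of size 4, where X_S = 1 if the K_4 on S is monochromatic.
For a fixed S, the K_4 on S has C(4, 2) = 6 edges. P[all 6 edges red] = (1/2)^6, and likewise for blue, so P[monochromatic] = 2·(1/2)^6 = 2^{1 − 6} = 1/32.
By linearity: E[X] = C(55, 4) · 2^{1 − 6} = 341055 · 1/32 = 341055/32.
Numerically: E[X] ≈ 10657.968750.

E[X] = C(55,4)·2^(1−C(4,2)) = 341055/32 ≈ 10657.968750.


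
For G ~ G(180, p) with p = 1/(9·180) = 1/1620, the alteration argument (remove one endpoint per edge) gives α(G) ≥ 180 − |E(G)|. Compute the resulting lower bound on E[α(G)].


E[|E(G)|] = C(180, 2)·p = 16110 · (1/1620) = 179/18.
E[α(G)] ≥ n − E[|E(G)|] = 180 − 179/18 = 3061/18.
Numerically: ≈ 170.055556.
(This is only a lower bound; the true E[α(G)] may be larger.)

E[α(G)] ≥ 3061/18 ≈ 170.055556.


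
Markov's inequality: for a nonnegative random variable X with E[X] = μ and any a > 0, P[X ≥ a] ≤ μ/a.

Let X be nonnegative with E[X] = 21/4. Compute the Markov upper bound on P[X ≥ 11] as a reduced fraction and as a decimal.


μ = E[X] = 21/4, a = 11.
Markov: P[X ≥ 11] ≤ μ/a = (21/4)/11 = 21/44.
Numerically: ≈ 0.477273.
(Since a = 11 > μ = 5.250000, the bound 21/44 is < 1 and informative.)

P[X ≥ 11] ≤ 21/44 ≈ 0.477273.


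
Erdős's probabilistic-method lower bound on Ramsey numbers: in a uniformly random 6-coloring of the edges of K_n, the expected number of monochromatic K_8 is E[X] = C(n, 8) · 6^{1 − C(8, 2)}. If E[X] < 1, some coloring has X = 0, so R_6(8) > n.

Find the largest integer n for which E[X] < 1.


We need C(n, 8) · 6^{1 − 28} < 1, i.e. C(n, 8) < 6^{28 − 1} = 1023490369077469249536.
Check values of n near the boundary:
  n = 1593: C(1593, 8) = 1010555394551193970323; 1010555394551193970323 < 1023490369077469249536? YES
  n = 1594: C(1594, 8) = 1015652773590544255167; 1015652773590544255167 < 1023490369077469249536? YES
  n = 1595: C(1595, 8) = 1020772636343363633895; 1020772636343363633895 < 1023490369077469249536? YES
  n = 1596: C(1596, 8) = 1025915067760710553965; 1025915067760710553965 < 1023490369077469249536? NO
  n = 1597: C(1597, 8) = 1031080153060953275445; 1031080153060953275445 < 1023490369077469249536? NO
The largest n with C(n, 8) < 1023490369077469249536 is n = 1595 (where E[X] = 113419181815929292655/113721152119718805504 ≈ 0.9973446). Hence R_6(8) > 1595, i.e. R_6(8) ≥ 1596.

Largest n = 1595; hence R_6(8) > 1595.


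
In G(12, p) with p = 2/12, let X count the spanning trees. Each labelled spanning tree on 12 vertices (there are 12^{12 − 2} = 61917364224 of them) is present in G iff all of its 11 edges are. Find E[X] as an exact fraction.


K_12 has 12^{12 − 2} = 61917364224 labelled spanning trees.
For each such spanning tree H, let X_H = 1 if all 11 edges of H are present in G. Then P[X_H = 1] = p^{11} = (1/6)^{11} = 1/362797056.
By linearity of expectation: E[X] = Σ_H E[X_H] = 61917364224 · p^{11} = 61917364224 · 1/362797056 = 512/3.
Numerically: E[X] ≈ 170.7.

E[X] = 61917364224 · (1/6)^{11} = 512/3 ≈ 170.7.


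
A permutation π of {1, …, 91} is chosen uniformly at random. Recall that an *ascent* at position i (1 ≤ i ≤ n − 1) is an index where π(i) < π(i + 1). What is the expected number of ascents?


Write X = Σ X_I over i = 1, …, 90, with X_I the indicator of one ascent.
There are 90 indicators.
For each fixed i, the pair (π(i), π(i+1)) is a uniformly random ordered pair of distinct values from {1, …, 91}; by symmetry P[π(i) < π(i+1)] = 1/2.
By linearity: E[X] = 90 · (1/2) = (91 − 1) · (1/2) = 45 ≈ 45.000.

E[X] = 45 = 45.000.


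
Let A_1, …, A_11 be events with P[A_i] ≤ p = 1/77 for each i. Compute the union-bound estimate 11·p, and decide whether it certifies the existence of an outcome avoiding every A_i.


Union bound: P[∪_{i=1}^{11} A_i] ≤ Σ_i P[A_i] ≤ 11·p = 11·(1/77) = 1/7.
Numerically: 1/7 ≈ 0.1429.
Is 1/7 < 1? YES.
Since P[∪ A_i] ≤ 1/7 < 1, the complement has P[∩ A_i^c] ≥ 1 − 1/7 = 6/7 > 0, so some outcome avoids every A_i.

11·p = 1/7 ≈ 0.1429; existence CERTIFIED by the union bound.


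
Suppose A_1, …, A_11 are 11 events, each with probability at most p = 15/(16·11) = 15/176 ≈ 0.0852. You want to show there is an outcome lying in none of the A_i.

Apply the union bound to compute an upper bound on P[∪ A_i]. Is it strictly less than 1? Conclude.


Union bound: P[∪_{i=1}^{11} A_i] ≤ Σ_i P[A_i] ≤ 11·p = 11·(15/176) = 15/16.
Numerically: 15/16 ≈ 0.9375.
Is 15/16 < 1? YES.
Since P[∪ A_i] ≤ 15/16 < 1, the complement has P[∩ A_i^c] ≥ 1 − 15/16 = 1/16 > 0, so some outcome avoids every A_i.

11·p = 15/16 ≈ 0.9375; existence CERTIFIED by the union bound.


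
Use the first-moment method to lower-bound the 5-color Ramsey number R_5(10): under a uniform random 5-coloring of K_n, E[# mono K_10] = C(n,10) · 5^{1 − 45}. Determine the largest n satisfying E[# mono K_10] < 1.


We need C(n, 10) · 5^{1 − 45} < 1, i.e. C(n, 10) < 5^{45 − 1} = 5684341886080801486968994140625.
Check values of n near the boundary:
  n = 5390: C(5390, 10) = 5655833965919099070255434039753; 5655833965919099070255434039753 < 5684341886080801486968994140625? YES
  n = 5391: C(5391, 10) = 5666344714787188828795213697883; 5666344714787188828795213697883 < 5684341886080801486968994140625? YES
  n = 5392: C(5392, 10) = 5676873040158402483252283957448; 5676873040158402483252283957448 < 5684341886080801486968994140625? YES
  n = 5393: C(5393, 10) = 5687418968154238267170642278008; 5687418968154238267170642278008 < 5684341886080801486968994140625? NO
  n = 5394: C(5394, 10) = 5697982524930156243149785372878; 5697982524930156243149785372878 < 5684341886080801486968994140625? NO
The largest n with C(n, 10) < 5684341886080801486968994140625 is n = 5392 (where E[X] = 5676873040158402483252283957448/5684341886080801486968994140625 ≈ 0.99869). Hence R_5(10) > 5392, i.e. R_5(10) ≥ 5393.

Largest n = 5392; hence R_5(10) > 5392.


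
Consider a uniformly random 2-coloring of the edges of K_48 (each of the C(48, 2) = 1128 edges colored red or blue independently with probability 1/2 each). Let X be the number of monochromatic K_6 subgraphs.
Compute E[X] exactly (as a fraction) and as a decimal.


Let X = Σ_S X_S over the C(48, 6) = 12271512 subsets S of size 6, where X_S = 1 if the K_6 on S is monochromatic.
For a fixed S, the K_6 on S has C(6, 2) = 15 edges. P[all 15 edges red] = (1/2)^15, and likewise for blue, so P[monochromatic] = 2·(1/2)^15 = 2^{1 − 15} = 1/16384.
By linearity of expectation: E[X] = C(48, 6) · 2^{1 − 15} = 12271512 · 1/16384 = 1533939/2048.
Numerically: E[X] ≈ 748.994.

E[X] = C(48,6)·2^(1−C(6,2)) = 1533939/2048 ≈ 748.994.


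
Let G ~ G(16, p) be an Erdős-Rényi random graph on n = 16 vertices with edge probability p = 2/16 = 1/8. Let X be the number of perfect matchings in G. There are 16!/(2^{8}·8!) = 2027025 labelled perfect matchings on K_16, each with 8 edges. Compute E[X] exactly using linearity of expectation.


K_16 has 16!/(2^{8}·8!) = 2027025 labelled perfect matchings.
For each such perfect matching H, let X_H = 1 if all 8 edges of H are present in G. Then P[X_H = 1] = p^{8} = (1/8)^{8} = 1/16777216.
Summing the indicators: E[X] = Σ_H E[X_H] = 2027025 · p^{8} = 2027025 · 1/16777216 = 2027025/16777216.
Numerically: E[X] ≈ 0.12082.

E[X] = 2027025 · (1/8)^{8} = 2027025/16777216 ≈ 0.12082.


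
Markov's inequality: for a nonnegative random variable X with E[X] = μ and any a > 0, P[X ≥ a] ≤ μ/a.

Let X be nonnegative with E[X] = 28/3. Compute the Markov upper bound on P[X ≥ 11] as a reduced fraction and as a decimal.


μ = E[X] = 28/3, a = 11.
Markov: P[X ≥ 11] ≤ μ/a = (28/3)/11 = 28/33.
Numerically: ≈ 0.848485.
(Since a = 11 > μ = 9.333333, the bound 28/33 is < 1 and informative.)

P[X ≥ 11] ≤ 28/33 ≈ 0.848485.


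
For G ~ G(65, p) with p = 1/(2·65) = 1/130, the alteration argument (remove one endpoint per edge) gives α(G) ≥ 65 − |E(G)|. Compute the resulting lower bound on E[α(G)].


E[|E(G)|] = C(65, 2)·p = 2080 · (1/130) = 16.
E[α(G)] ≥ n − E[|E(G)|] = 65 − 16 = 49.
Numerically: ≈ 49.00000.
(This is only a lower bound; the true E[α(G)] may be larger.)

E[α(G)] ≥ 49 ≈ 49.00000.


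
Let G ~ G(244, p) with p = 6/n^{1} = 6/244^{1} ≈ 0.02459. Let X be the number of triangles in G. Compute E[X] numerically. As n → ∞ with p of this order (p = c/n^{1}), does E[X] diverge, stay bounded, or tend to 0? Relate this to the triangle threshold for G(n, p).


Number of potential triangles: C(244, 3) = 2391444.
Each occurs with probability p³ ≈ (0.02459)³ ≈ 1.4869086e-05.
By linearity: E[X] = C(244, 3)·p³ ≈ 2391444 · 1.4869086e-05 ≈ 35.55859.
Here α = 1, so p = 6/n is exactly at the triangle threshold p ~ 1/n. Asymptotically E[X] → c³/6 = 6³/6 = 36 ≈ 36.00000, a bounded constant. In this regime the triangle count is asymptotically Poisson(c³/6).

E[X] ≈ 35.55859; in regime p = Θ(1/n^{1}) E[X] stays bounded (at the triangle threshold p ~ 1/n).


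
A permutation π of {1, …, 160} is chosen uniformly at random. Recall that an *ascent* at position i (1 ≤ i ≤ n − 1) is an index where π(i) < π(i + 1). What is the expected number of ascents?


Write X = Σ X_I over i = 1, …, 159, with X_I the indicator of one ascent.
There are 159 indicators.
For each fixed i, the pair (π(i), π(i+1)) is a uniformly random ordered pair of distinct values from {1, …, 160}; by symmetry P[π(i) < π(i+1)] = 1/2.
By linearity: E[X] = 159 · (1/2) = (160 − 1) · (1/2) = 159/2 ≈ 79.50000.

E[X] = 159/2 = 79.50000.


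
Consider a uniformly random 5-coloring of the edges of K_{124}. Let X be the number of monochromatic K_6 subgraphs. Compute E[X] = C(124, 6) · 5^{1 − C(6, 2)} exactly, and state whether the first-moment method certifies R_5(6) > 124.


E[X] = C(124, 6) · 5^{1 − 15} = 4465475476 · 5^{−14} = 4465475476/6103515625.
As a reduced fraction: E[X] = 4465475476/6103515625 ≈ 0.731624.
Is E[X] < 1? YES.
Since E[X] < 1, there exists a 5-coloring of K_{124} with no monochromatic K_6; hence R_5(6) > 124.

E[X] = 4465475476/6103515625 ≈ 0.731624; E[X] < 1, so R_5(6) > 124.


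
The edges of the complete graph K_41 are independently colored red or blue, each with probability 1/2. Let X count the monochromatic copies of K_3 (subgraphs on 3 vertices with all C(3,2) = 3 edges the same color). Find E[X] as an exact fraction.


Let X = Σ_S X_S over the C(41, 3) = 10660 subsets S of size 3, where X_S = 1 if the K_3 on S is monochromatic.
For a fixed S, the K_3 on S has C(3, 2) = 3 edges. P[all 3 edges red] = (1/2)^3, and likewise for blue, so P[monochromatic] = 2·(1/2)^3 = 2^{1 − 3} = 1/4.
By linearity: E[X] = C(41, 3) · 2^{1 − 3} = 10660 · 1/4 = 2665.
Numerically: E[X] ≈ 2665.0000.

E[X] = C(41,3)·2^(1−C(3,2)) = 2665 ≈ 2665.0000.


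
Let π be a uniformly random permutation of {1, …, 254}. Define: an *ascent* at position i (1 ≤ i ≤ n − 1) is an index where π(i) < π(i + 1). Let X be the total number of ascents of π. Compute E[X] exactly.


Write X = Σ X_I over i = 1, …, 253, with X_I the indicator of one ascent.
There are 253 indicators.
For each fixed i, the pair (π(i), π(i+1)) is a uniformly random ordered pair of distinct values from {1, …, 254}; by symmetry P[π(i) < π(i+1)] = 1/2.
By linearity: E[X] = 253 · (1/2) = (254 − 1) · (1/2) = 253/2 ≈ 126.500000.

E[X] = 253/2 = 126.500000.
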